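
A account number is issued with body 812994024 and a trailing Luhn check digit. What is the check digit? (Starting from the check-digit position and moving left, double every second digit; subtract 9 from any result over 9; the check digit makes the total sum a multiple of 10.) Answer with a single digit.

Partial digits right→left: 4 2 0 4 9 9 2 1 8
Double every second digit counting from the check-digit position (so the 1st, 3rd, 5th, ... of the partial from the right).
  doubled (with −9 where >9): 8 0 9 4 7 → sum 28
  kept as-is: 2 4 9 1 → sum 16
Total = 28 + 16 = 44.
Check digit = (10 − (44 mod 10)) mod 10 = 6.

6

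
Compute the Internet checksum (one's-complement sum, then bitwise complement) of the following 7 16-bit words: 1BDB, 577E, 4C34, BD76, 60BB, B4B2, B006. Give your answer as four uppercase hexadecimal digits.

One's-complement addition (fold any carry out of bit 15 back into bit 0):
  0x1BDB + 0x577E = 0x07359
  0x7359 + 0x4C34 = 0x0BF8D
  0xBF8D + 0xBD76 = 0x17D03 → wrap carry → 0x7D04
  0x7D04 + 0x60BB = 0x0DDBF
  0xDDBF + 0xB4B2 = 0x19271 → wrap carry → 0x9272
  0x9272 + 0xB006 = 0x14278 → wrap carry → 0x4279
One's-complement sum = 0x4279.
Checksum = ~0x4279 & 0xFFFF = 0xBD86.

BD86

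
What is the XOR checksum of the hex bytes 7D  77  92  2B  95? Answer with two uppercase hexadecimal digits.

XOR the bytes together:
  start with 0x7D
  0x7D ⊕ 0x77 = 0x0A
  0x0A ⊕ 0x92 = 0x98
  0x98 ⊕ 0x2B = 0xB3
  0xB3 ⊕ 0x95 = 0x26

26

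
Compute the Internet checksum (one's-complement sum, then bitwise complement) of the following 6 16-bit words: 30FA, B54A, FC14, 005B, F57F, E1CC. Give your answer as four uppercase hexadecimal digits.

45FE

One's-complement addition (fold any carry out of bit 15 back into bit 0):
  0x30FA + 0xB54A = 0x0E644
  0xE644 + 0xFC14 = 0x1E258 → wrap carry → 0xE259
  0xE259 + 0x005B = 0x0E2B4
  0xE2B4 + 0xF57F = 0x1D833 → wrap carry → 0xD834
  0xD834 + 0xE1CC = 0x1BA00 → wrap carry → 0xBA01
One's-complement sum = 0xBA01.
Checksum = ~0xBA01 & 0xFFFF = 0x45FE.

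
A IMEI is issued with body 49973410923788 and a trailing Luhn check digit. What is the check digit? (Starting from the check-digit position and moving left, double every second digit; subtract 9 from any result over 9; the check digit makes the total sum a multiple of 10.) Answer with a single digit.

Partial digits right→left: 8 8 7 3 2 9 0 1 4 3 7 9 9 4
Double every second digit counting from the check-digit position (so the 1st, 3rd, 5th, ... of the partial from the right).
  doubled (with −9 where >9): 7 5 4 0 8 5 9 → sum 38
  kept as-is: 8 3 9 1 3 9 4 → sum 37
Total = 38 + 37 = 75.
Check digit = (10 − (75 mod 10)) mod 10 = 5.

5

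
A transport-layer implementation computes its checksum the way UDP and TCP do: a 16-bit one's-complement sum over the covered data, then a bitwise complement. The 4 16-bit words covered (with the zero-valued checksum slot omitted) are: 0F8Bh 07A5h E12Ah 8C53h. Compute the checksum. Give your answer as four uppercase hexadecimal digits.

7B51

One's-complement addition (fold any carry out of bit 15 back into bit 0):
  0x0F8B + 0x07A5 = 0x01730
  0x1730 + 0xE12A = 0x0F85A
  0xF85A + 0x8C53 = 0x184AD → wrap carry → 0x84AE
One's-complement sum = 0x84AE.
Checksum = ~0x84AE & 0xFFFF = 0x7B51.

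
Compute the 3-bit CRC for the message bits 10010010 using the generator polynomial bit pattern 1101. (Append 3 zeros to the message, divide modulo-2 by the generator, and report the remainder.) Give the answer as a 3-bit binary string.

011

Append 3 zeros: 10010010000. Divide by 1101 (XOR where the leading bit is 1):
  pos 0: 1001 XOR 1101 = 0100
  pos 1: 1000 XOR 1101 = 0101
  pos 2: 1010 XOR 1101 = 0111
  pos 3: 1111 XOR 1101 = 0010
  pos 5: 1000 XOR 1101 = 0101
  pos 6: 1010 XOR 1101 = 0111
  pos 7: 1110 XOR 1101 = 0011
Remainder (last 3 bits) = 011. This is the CRC / FCS.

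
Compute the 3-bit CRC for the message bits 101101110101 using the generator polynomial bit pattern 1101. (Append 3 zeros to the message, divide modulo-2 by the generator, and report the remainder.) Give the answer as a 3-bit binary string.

100

Append 3 zeros: 101101110101000. Divide by 1101 (XOR where the leading bit is 1):
  pos 0: 1011 XOR 1101 = 0110
  pos 1: 1100 XOR 1101 = 0001
  pos 4: 1111 XOR 1101 = 0010
  pos 6: 1001 XOR 1101 = 0100
  pos 7: 1000 XOR 1101 = 0101
  pos 8: 1011 XOR 1101 = 0110
  pos 9: 1100 XOR 1101 = 0001
Remainder (last 3 bits) = 100. This is the CRC / FCS.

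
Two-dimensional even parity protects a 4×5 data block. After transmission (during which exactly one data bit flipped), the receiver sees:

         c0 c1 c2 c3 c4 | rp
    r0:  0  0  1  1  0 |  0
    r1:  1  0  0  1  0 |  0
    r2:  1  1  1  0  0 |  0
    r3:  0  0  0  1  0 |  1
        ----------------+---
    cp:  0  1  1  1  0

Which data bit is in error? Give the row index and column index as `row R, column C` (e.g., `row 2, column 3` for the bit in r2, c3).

row 2, column 2

Recompute each row's even parity and compare to rp:
  r0: data parity 0, sent rp 0 → ok
  r1: data parity 0, sent rp 0 → ok
  r2: data parity 1, sent rp 0 → mismatch
  r3: data parity 1, sent rp 1 → ok
Recompute each column's even parity and compare to cp:
  c0: data parity 0, sent cp 0 → ok
  c1: data parity 1, sent cp 1 → ok
  c2: data parity 0, sent cp 1 → mismatch
  c3: data parity 1, sent cp 1 → ok
  c4: data parity 0, sent cp 0 → ok
Exactly one row (r2) and one column (c2) fail → the flipped bit is at their intersection.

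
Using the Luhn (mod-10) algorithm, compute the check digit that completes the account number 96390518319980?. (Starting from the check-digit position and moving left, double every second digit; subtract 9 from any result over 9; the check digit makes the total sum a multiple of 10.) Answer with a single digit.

6

Partial digits right→left: 0 8 9 9 1 3 8 1 5 0 9 3 6 9
Double every second digit counting from the check-digit position (so the 1st, 3rd, 5th, ... of the partial from the right).
  doubled (with −9 where >9): 0 9 2 7 1 9 3 → sum 31
  kept as-is: 8 9 3 1 0 3 9 → sum 33
Total = 31 + 33 = 64.
Check digit = (10 − (64 mod 10)) mod 10 = 6.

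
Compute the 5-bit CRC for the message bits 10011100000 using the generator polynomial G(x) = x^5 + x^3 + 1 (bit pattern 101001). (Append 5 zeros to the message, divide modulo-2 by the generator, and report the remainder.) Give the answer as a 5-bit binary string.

00100

Append 5 zeros: 1001110000000000. Divide by 101001 (XOR where the leading bit is 1):
  pos 0: 100111 XOR 101001 = 001110
  pos 2: 111000 XOR 101001 = 010001
  pos 3: 100010 XOR 101001 = 001011
  pos 5: 101100 XOR 101001 = 000101
  pos 8: 101000 XOR 101001 = 000001
Remainder (last 5 bits) = 00100. This is the CRC / FCS.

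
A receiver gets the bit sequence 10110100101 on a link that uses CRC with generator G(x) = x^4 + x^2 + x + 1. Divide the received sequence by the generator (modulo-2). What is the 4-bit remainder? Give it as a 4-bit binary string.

0000

Modulo-2 division of 10110100101 by 10111:
  pos 0: 10110 XOR 10111 = 00001
  pos 4: 11001 XOR 10111 = 01110
  pos 5: 11100 XOR 10111 = 01011
  pos 6: 10111 XOR 10111 = 00000
Remainder = 0000 (zero — the frame passes the CRC check).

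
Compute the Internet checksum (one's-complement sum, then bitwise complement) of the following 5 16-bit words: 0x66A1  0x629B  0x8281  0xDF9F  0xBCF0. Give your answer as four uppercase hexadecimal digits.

One's-complement addition (fold any carry out of bit 15 back into bit 0):
  0x66A1 + 0x629B = 0x0C93C
  0xC93C + 0x8281 = 0x14BBD → wrap carry → 0x4BBE
  0x4BBE + 0xDF9F = 0x12B5D → wrap carry → 0x2B5E
  0x2B5E + 0xBCF0 = 0x0E84E
One's-complement sum = 0xE84E.
Checksum = ~0xE84E & 0xFFFF = 0x17B1.

17B1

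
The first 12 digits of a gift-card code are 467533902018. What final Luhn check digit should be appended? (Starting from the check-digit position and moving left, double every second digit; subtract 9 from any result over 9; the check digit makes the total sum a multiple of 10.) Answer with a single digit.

7

Partial digits right→left: 8 1 0 2 0 9 3 3 5 7 6 4
Double every second digit counting from the check-digit position (so the 1st, 3rd, 5th, ... of the partial from the right).
  doubled (with −9 where >9): 7 0 0 6 1 3 → sum 17
  kept as-is: 1 2 9 3 7 4 → sum 26
Total = 17 + 26 = 43.
Check digit = (10 − (43 mod 10)) mod 10 = 7.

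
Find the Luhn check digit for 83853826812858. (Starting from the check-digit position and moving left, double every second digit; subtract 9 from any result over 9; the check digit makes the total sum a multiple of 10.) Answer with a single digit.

1

Partial digits right→left: 8 5 8 2 1 8 6 2 8 3 5 8 3 8
Double every second digit counting from the check-digit position (so the 1st, 3rd, 5th, ... of the partial from the right).
  doubled (with −9 where >9): 7 7 2 3 7 1 6 → sum 33
  kept as-is: 5 2 8 2 3 8 8 → sum 36
Total = 33 + 36 = 69.
Check digit = (10 − (69 mod 10)) mod 10 = 1.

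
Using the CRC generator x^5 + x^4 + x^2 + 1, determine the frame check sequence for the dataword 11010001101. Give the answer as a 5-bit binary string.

01111

Append 5 zeros: 1101000110100000. Divide by 110101 (XOR where the leading bit is 1):
  pos 0: 110100 XOR 110101 = 000001
  pos 5: 101101 XOR 110101 = 011000
  pos 6: 110000 XOR 110101 = 000101
  pos 9: 101000 XOR 110101 = 011101
  pos 10: 111010 XOR 110101 = 001111
Remainder (last 5 bits) = 01111. This is the CRC / FCS.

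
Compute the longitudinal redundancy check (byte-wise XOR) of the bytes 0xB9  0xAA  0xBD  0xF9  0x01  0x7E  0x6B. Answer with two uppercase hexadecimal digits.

XOR the bytes together:
  start with 0xB9
  0xB9 ⊕ 0xAA = 0x13
  0x13 ⊕ 0xBD = 0xAE
  0xAE ⊕ 0xF9 = 0x57
  0x57 ⊕ 0x01 = 0x56
  0x56 ⊕ 0x7E = 0x28
  0x28 ⊕ 0x6B = 0x43

43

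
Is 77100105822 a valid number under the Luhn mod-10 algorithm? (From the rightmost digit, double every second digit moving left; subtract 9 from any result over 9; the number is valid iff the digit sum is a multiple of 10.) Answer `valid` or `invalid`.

valid

From the right, keep odd positions and double even positions (subtract 9 from any doubled value over 9):
  doubled (positions 2,4,...): 4 1 2 0 5 → sum 12
  kept (positions 1,3,...): 2 8 0 0 1 7 → sum 18
Total = 30.
30 mod 10 = 0, so the number is valid.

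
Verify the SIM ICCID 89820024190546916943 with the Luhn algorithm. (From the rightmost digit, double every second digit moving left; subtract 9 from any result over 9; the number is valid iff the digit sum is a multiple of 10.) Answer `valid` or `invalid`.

invalid

From the right, keep odd positions and double even positions (subtract 9 from any doubled value over 9):
  doubled (positions 2,4,...): 8 3 9 8 0 2 4 0 7 7 → sum 48
  kept (positions 1,3,...): 3 9 1 6 5 9 4 0 2 9 → sum 48
Total = 96.
96 mod 10 = 6, so the number is invalid.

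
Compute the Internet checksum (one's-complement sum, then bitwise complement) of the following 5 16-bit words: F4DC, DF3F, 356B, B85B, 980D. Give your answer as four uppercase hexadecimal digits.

A60E

One's-complement addition (fold any carry out of bit 15 back into bit 0):
  0xF4DC + 0xDF3F = 0x1D41B → wrap carry → 0xD41C
  0xD41C + 0x356B = 0x10987 → wrap carry → 0x0988
  0x0988 + 0xB85B = 0x0C1E3
  0xC1E3 + 0x980D = 0x159F0 → wrap carry → 0x59F1
One's-complement sum = 0x59F1.
Checksum = ~0x59F1 & 0xFFFF = 0xA60E.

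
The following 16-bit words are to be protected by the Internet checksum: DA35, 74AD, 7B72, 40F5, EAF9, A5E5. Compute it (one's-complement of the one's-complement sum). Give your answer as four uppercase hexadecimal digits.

One's-complement addition (fold any carry out of bit 15 back into bit 0):
  0xDA35 + 0x74AD = 0x14EE2 → wrap carry → 0x4EE3
  0x4EE3 + 0x7B72 = 0x0CA55
  0xCA55 + 0x40F5 = 0x10B4A → wrap carry → 0x0B4B
  0x0B4B + 0xEAF9 = 0x0F644
  0xF644 + 0xA5E5 = 0x19C29 → wrap carry → 0x9C2A
One's-complement sum = 0x9C2A.
Checksum = ~0x9C2A & 0xFFFF = 0x63D5.

63D5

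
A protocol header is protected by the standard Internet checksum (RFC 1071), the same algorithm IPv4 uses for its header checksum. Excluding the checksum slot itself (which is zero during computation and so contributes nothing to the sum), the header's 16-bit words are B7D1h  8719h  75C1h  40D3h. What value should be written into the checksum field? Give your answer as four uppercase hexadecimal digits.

One's-complement addition (fold any carry out of bit 15 back into bit 0):
  0xB7D1 + 0x8719 = 0x13EEA → wrap carry → 0x3EEB
  0x3EEB + 0x75C1 = 0x0B4AC
  0xB4AC + 0x40D3 = 0x0F57F
One's-complement sum = 0xF57F.
Checksum = ~0xF57F & 0xFFFF = 0x0A80.

0A80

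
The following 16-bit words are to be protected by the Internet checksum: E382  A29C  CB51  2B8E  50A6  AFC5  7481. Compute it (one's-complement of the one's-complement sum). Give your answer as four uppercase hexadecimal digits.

One's-complement addition (fold any carry out of bit 15 back into bit 0):
  0xE382 + 0xA29C = 0x1861E → wrap carry → 0x861F
  0x861F + 0xCB51 = 0x15170 → wrap carry → 0x5171
  0x5171 + 0x2B8E = 0x07CFF
  0x7CFF + 0x50A6 = 0x0CDA5
  0xCDA5 + 0xAFC5 = 0x17D6A → wrap carry → 0x7D6B
  0x7D6B + 0x7481 = 0x0F1EC
One's-complement sum = 0xF1EC.
Checksum = ~0xF1EC & 0xFFFF = 0x0E13.

0E13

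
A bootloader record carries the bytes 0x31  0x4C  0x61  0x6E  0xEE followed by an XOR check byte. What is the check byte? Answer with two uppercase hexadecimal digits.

XOR the bytes together:
  start with 0x31
  0x31 ⊕ 0x4C = 0x7D
  0x7D ⊕ 0x61 = 0x1C
  0x1C ⊕ 0x6E = 0x72
  0x72 ⊕ 0xEE = 0x9C

9C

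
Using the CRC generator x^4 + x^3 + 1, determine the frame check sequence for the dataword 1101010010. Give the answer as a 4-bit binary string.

1010

Append 4 zeros: 11010100100000. Divide by 11001 (XOR where the leading bit is 1):
  pos 0: 11010 XOR 11001 = 00011
  pos 3: 11100 XOR 11001 = 00101
  pos 5: 10110 XOR 11001 = 01111
  pos 6: 11110 XOR 11001 = 00111
  pos 8: 11100 XOR 11001 = 00101
Remainder (last 4 bits) = 1010. This is the CRC / FCS.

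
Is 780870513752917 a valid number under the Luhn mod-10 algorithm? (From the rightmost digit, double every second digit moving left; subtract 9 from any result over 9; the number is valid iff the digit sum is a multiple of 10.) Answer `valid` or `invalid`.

valid

From the right, keep odd positions and double even positions (subtract 9 from any doubled value over 9):
  doubled (positions 2,4,...): 2 4 5 2 0 7 7 → sum 27
  kept (positions 1,3,...): 7 9 5 3 5 7 0 7 → sum 43
Total = 70.
70 mod 10 = 0, so the number is valid.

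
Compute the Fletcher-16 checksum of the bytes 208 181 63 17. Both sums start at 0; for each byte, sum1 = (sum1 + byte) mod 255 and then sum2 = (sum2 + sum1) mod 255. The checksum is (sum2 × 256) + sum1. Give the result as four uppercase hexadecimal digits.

Running sums (mod 255):
  after byte 0 (208): sum1=208, sum2=208
  after byte 1 (181): sum1=134, sum2=87
  after byte 2 (63): sum1=197, sum2=29
  after byte 3 (17): sum1=214, sum2=243
Checksum = sum2·256 + sum1 = 243·256 + 214 = 62422 = 0xF3D6.

F3D6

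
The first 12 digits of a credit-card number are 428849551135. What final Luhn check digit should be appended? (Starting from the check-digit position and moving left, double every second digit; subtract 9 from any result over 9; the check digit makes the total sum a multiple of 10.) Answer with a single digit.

Partial digits right→left: 5 3 1 1 5 5 9 4 8 8 2 4
Double every second digit counting from the check-digit position (so the 1st, 3rd, 5th, ... of the partial from the right).
  doubled (with −9 where >9): 1 2 1 9 7 4 → sum 24
  kept as-is: 3 1 5 4 8 4 → sum 25
Total = 24 + 25 = 49.
Check digit = (10 − (49 mod 10)) mod 10 = 1.

1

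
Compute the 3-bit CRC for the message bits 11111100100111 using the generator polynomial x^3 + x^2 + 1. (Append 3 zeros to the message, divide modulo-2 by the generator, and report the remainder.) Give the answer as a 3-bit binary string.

Append 3 zeros: 11111100100111000. Divide by 1101 (XOR where the leading bit is 1):
  pos 0: 1111 XOR 1101 = 0010
  pos 2: 1011 XOR 1101 = 0110
  pos 3: 1100 XOR 1101 = 0001
  pos 6: 1010 XOR 1101 = 0111
  pos 7: 1110 XOR 1101 = 0011
  pos 9: 1111 XOR 1101 = 0010
  pos 11: 1010 XOR 1101 = 0111
  pos 12: 1110 XOR 1101 = 0011
Remainder (last 3 bits) = 110. This is the CRC / FCS.

110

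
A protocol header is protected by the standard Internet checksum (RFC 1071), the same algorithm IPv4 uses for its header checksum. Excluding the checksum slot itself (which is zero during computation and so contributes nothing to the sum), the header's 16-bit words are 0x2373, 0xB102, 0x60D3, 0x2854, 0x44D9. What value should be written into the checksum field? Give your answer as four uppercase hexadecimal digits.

One's-complement addition (fold any carry out of bit 15 back into bit 0):
  0x2373 + 0xB102 = 0x0D475
  0xD475 + 0x60D3 = 0x13548 → wrap carry → 0x3549
  0x3549 + 0x2854 = 0x05D9D
  0x5D9D + 0x44D9 = 0x0A276
One's-complement sum = 0xA276.
Checksum = ~0xA276 & 0xFFFF = 0x5D89.

5D89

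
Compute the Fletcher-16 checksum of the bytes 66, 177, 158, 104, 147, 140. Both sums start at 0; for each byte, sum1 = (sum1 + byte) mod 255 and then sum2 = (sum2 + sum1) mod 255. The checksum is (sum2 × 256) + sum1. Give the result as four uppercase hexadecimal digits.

Running sums (mod 255):
  after byte 0 (66): sum1=66, sum2=66
  after byte 1 (177): sum1=243, sum2=54
  after byte 2 (158): sum1=146, sum2=200
  after byte 3 (104): sum1=250, sum2=195
  after byte 4 (147): sum1=142, sum2=82
  after byte 5 (140): sum1=27, sum2=109
Checksum = sum2·256 + sum1 = 109·256 + 27 = 27931 = 0x6D1B.

6D1B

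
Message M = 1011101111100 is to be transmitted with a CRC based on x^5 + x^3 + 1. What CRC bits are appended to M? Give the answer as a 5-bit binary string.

11110

Append 5 zeros: 101110111110000000. Divide by 101001 (XOR where the leading bit is 1):
  pos 0: 101110 XOR 101001 = 000111
  pos 3: 111111 XOR 101001 = 010110
  pos 4: 101101 XOR 101001 = 000100
  pos 7: 100100 XOR 101001 = 001101
  pos 9: 110100 XOR 101001 = 011101
  pos 10: 111010 XOR 101001 = 010011
  pos 11: 100110 XOR 101001 = 001111
Remainder (last 5 bits) = 11110. This is the CRC / FCS.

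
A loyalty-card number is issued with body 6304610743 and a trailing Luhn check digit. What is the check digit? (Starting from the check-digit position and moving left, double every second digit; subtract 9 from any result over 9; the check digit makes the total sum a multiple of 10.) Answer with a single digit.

Partial digits right→left: 3 4 7 0 1 6 4 0 3 6
Double every second digit counting from the check-digit position (so the 1st, 3rd, 5th, ... of the partial from the right).
  doubled (with −9 where >9): 6 5 2 8 6 → sum 27
  kept as-is: 4 0 6 0 6 → sum 16
Total = 27 + 16 = 43.
Check digit = (10 − (43 mod 10)) mod 10 = 7.

7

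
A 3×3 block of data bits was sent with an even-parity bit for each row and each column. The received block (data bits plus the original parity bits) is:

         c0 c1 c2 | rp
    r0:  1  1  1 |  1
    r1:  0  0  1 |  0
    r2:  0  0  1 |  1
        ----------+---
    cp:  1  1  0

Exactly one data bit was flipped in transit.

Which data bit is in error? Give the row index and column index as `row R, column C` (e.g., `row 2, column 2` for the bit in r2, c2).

Recompute each row's even parity and compare to rp:
  r0: data parity 1, sent rp 1 → ok
  r1: data parity 1, sent rp 0 → mismatch
  r2: data parity 1, sent rp 1 → ok
Recompute each column's even parity and compare to cp:
  c0: data parity 1, sent cp 1 → ok
  c1: data parity 1, sent cp 1 → ok
  c2: data parity 1, sent cp 0 → mismatch
Exactly one row (r1) and one column (c2) fail → the flipped bit is at their intersection.

row 1, column 2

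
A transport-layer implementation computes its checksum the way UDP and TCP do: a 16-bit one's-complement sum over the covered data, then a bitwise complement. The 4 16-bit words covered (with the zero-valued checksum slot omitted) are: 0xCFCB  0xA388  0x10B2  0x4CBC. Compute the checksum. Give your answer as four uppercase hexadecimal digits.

One's-complement addition (fold any carry out of bit 15 back into bit 0):
  0xCFCB + 0xA388 = 0x17353 → wrap carry → 0x7354
  0x7354 + 0x10B2 = 0x08406
  0x8406 + 0x4CBC = 0x0D0C2
One's-complement sum = 0xD0C2.
Checksum = ~0xD0C2 & 0xFFFF = 0x2F3D.

2F3D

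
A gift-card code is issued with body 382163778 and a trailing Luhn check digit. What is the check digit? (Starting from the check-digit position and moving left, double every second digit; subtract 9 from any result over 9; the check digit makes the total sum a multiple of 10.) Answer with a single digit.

6

Partial digits right→left: 8 7 7 3 6 1 2 8 3
Double every second digit counting from the check-digit position (so the 1st, 3rd, 5th, ... of the partial from the right).
  doubled (with −9 where >9): 7 5 3 4 6 → sum 25
  kept as-is: 7 3 1 8 → sum 19
Total = 25 + 19 = 44.
Check digit = (10 − (44 mod 10)) mod 10 = 6.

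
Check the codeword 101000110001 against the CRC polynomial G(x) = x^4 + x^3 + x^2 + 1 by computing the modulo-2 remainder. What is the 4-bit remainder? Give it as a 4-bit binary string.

Modulo-2 division of 101000110001 by 11101:
  pos 0: 10100 XOR 11101 = 01001
  pos 1: 10010 XOR 11101 = 01111
  pos 2: 11111 XOR 11101 = 00010
  pos 5: 10100 XOR 11101 = 01001
  pos 6: 10010 XOR 11101 = 01111
  pos 7: 11111 XOR 11101 = 00010
Remainder = 0010 (nonzero — an error is detected).

0010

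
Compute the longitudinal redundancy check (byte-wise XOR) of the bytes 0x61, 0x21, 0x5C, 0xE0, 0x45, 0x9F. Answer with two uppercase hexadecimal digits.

26

XOR the bytes together:
  start with 0x61
  0x61 ⊕ 0x21 = 0x40
  0x40 ⊕ 0x5C = 0x1C
  0x1C ⊕ 0xE0 = 0xFC
  0xFC ⊕ 0x45 = 0xB9
  0xB9 ⊕ 0x9F = 0x26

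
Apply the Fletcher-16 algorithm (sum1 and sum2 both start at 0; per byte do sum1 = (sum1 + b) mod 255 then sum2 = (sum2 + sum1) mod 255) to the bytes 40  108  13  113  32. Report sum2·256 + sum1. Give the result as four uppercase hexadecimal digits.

Running sums (mod 255):
  after byte 0 (40): sum1=40, sum2=40
  after byte 1 (108): sum1=148, sum2=188
  after byte 2 (13): sum1=161, sum2=94
  after byte 3 (113): sum1=19, sum2=113
  after byte 4 (32): sum1=51, sum2=164
Checksum = sum2·256 + sum1 = 164·256 + 51 = 42035 = 0xA433.

A433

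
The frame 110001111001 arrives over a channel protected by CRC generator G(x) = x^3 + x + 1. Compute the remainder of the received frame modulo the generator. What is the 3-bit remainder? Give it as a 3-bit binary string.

Modulo-2 division of 110001111001 by 1011:
  pos 0: 1100 XOR 1011 = 0111
  pos 1: 1110 XOR 1011 = 0101
  pos 2: 1011 XOR 1011 = 0000
  pos 6: 1110 XOR 1011 = 0101
  pos 7: 1010 XOR 1011 = 0001
Remainder = 011 (nonzero — an error is detected).

011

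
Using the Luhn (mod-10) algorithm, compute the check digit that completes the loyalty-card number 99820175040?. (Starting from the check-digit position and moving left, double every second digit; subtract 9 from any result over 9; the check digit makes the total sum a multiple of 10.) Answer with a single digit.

8

Partial digits right→left: 0 4 0 5 7 1 0 2 8 9 9
Double every second digit counting from the check-digit position (so the 1st, 3rd, 5th, ... of the partial from the right).
  doubled (with −9 where >9): 0 0 5 0 7 9 → sum 21
  kept as-is: 4 5 1 2 9 → sum 21
Total = 21 + 21 = 42.
Check digit = (10 − (42 mod 10)) mod 10 = 8.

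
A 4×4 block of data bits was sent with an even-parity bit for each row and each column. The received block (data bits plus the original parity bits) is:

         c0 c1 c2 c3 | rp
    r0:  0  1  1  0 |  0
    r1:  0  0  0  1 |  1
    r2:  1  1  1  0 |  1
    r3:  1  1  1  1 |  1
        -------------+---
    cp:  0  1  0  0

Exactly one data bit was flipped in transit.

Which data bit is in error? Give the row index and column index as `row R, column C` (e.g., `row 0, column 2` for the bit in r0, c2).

Recompute each row's even parity and compare to rp:
  r0: data parity 0, sent rp 0 → ok
  r1: data parity 1, sent rp 1 → ok
  r2: data parity 1, sent rp 1 → ok
  r3: data parity 0, sent rp 1 → mismatch
Recompute each column's even parity and compare to cp:
  c0: data parity 0, sent cp 0 → ok
  c1: data parity 1, sent cp 1 → ok
  c2: data parity 1, sent cp 0 → mismatch
  c3: data parity 0, sent cp 0 → ok
Exactly one row (r3) and one column (c2) fail → the flipped bit is at their intersection.

row 3, column 2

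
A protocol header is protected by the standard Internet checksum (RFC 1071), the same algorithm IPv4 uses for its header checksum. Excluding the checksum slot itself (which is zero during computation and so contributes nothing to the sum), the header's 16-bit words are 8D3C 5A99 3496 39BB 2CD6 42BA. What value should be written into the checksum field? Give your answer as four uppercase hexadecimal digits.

One's-complement addition (fold any carry out of bit 15 back into bit 0):
  0x8D3C + 0x5A99 = 0x0E7D5
  0xE7D5 + 0x3496 = 0x11C6B → wrap carry → 0x1C6C
  0x1C6C + 0x39BB = 0x05627
  0x5627 + 0x2CD6 = 0x082FD
  0x82FD + 0x42BA = 0x0C5B7
One's-complement sum = 0xC5B7.
Checksum = ~0xC5B7 & 0xFFFF = 0x3A48.

3A48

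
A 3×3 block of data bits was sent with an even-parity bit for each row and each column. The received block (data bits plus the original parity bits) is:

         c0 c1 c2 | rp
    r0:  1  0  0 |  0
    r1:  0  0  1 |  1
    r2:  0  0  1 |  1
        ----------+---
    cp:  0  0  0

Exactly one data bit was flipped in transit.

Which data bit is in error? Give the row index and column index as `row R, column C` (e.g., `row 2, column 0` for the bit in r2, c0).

row 0, column 0

Recompute each row's even parity and compare to rp:
  r0: data parity 1, sent rp 0 → mismatch
  r1: data parity 1, sent rp 1 → ok
  r2: data parity 1, sent rp 1 → ok
Recompute each column's even parity and compare to cp:
  c0: data parity 1, sent cp 0 → mismatch
  c1: data parity 0, sent cp 0 → ok
  c2: data parity 0, sent cp 0 → ok
Exactly one row (r0) and one column (c0) fail → the flipped bit is at their intersection.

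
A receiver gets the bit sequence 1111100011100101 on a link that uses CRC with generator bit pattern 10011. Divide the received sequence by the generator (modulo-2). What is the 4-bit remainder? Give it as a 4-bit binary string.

0000

Modulo-2 division of 1111100011100101 by 10011:
  pos 0: 11111 XOR 10011 = 01100
  pos 1: 11000 XOR 10011 = 01011
  pos 2: 10110 XOR 10011 = 00101
  pos 4: 10101 XOR 10011 = 00110
  pos 6: 11011 XOR 10011 = 01000
  pos 7: 10000 XOR 10011 = 00011
  pos 10: 11010 XOR 10011 = 01001
  pos 11: 10011 XOR 10011 = 00000
Remainder = 0000 (zero — the frame passes the CRC check).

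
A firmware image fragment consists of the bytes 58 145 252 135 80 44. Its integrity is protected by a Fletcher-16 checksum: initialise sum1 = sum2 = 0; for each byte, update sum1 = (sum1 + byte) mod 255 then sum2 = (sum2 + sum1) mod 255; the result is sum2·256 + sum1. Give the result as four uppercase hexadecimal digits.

8CCC

Running sums (mod 255):
  after byte 0 (58): sum1=58, sum2=58
  after byte 1 (145): sum1=203, sum2=6
  after byte 2 (252): sum1=200, sum2=206
  after byte 3 (135): sum1=80, sum2=31
  after byte 4 (80): sum1=160, sum2=191
  after byte 5 (44): sum1=204, sum2=140
Checksum = sum2·256 + sum1 = 140·256 + 204 = 36044 = 0x8CCC.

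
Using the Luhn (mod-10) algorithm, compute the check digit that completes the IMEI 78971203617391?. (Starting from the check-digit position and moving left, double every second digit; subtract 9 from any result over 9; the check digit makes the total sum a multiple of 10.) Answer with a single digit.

9

Partial digits right→left: 1 9 3 7 1 6 3 0 2 1 7 9 8 7
Double every second digit counting from the check-digit position (so the 1st, 3rd, 5th, ... of the partial from the right).
  doubled (with −9 where >9): 2 6 2 6 4 5 7 → sum 32
  kept as-is: 9 7 6 0 1 9 7 → sum 39
Total = 32 + 39 = 71.
Check digit = (10 − (71 mod 10)) mod 10 = 9.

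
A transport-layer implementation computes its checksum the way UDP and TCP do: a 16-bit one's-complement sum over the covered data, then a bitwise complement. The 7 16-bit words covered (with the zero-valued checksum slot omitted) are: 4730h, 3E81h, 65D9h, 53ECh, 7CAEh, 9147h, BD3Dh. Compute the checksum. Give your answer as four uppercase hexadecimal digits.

F554

One's-complement addition (fold any carry out of bit 15 back into bit 0):
  0x4730 + 0x3E81 = 0x085B1
  0x85B1 + 0x65D9 = 0x0EB8A
  0xEB8A + 0x53EC = 0x13F76 → wrap carry → 0x3F77
  0x3F77 + 0x7CAE = 0x0BC25
  0xBC25 + 0x9147 = 0x14D6C → wrap carry → 0x4D6D
  0x4D6D + 0xBD3D = 0x10AAA → wrap carry → 0x0AAB
One's-complement sum = 0x0AAB.
Checksum = ~0x0AAB & 0xFFFF = 0xF554.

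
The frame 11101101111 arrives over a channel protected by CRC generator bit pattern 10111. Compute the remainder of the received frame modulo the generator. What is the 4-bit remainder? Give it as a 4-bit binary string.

0100

Modulo-2 division of 11101101111 by 10111:
  pos 0: 11101 XOR 10111 = 01010
  pos 1: 10101 XOR 10111 = 00010
  pos 4: 10011 XOR 10111 = 00100
  pos 6: 10011 XOR 10111 = 00100
Remainder = 0100 (nonzero — an error is detected).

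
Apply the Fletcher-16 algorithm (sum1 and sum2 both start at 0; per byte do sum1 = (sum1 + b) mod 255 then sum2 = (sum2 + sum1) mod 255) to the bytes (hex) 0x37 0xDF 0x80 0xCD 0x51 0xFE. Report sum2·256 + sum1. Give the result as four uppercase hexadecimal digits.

Running sums (mod 255):
  after byte 0 (0x37): sum1=55, sum2=55
  after byte 1 (0xDF): sum1=23, sum2=78
  after byte 2 (0x80): sum1=151, sum2=229
  after byte 3 (0xCD): sum1=101, sum2=75
  after byte 4 (0x51): sum1=182, sum2=2
  after byte 5 (0xFE): sum1=181, sum2=183
Checksum = sum2·256 + sum1 = 183·256 + 181 = 47029 = 0xB7B5.

B7B5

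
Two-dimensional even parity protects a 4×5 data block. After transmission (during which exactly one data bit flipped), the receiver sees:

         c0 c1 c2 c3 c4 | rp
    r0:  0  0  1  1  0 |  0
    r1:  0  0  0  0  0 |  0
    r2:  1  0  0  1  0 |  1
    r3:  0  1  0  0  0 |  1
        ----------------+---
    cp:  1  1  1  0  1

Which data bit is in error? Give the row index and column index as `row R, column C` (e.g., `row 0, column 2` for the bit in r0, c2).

row 2, column 4

Recompute each row's even parity and compare to rp:
  r0: data parity 0, sent rp 0 → ok
  r1: data parity 0, sent rp 0 → ok
  r2: data parity 0, sent rp 1 → mismatch
  r3: data parity 1, sent rp 1 → ok
Recompute each column's even parity and compare to cp:
  c0: data parity 1, sent cp 1 → ok
  c1: data parity 1, sent cp 1 → ok
  c2: data parity 1, sent cp 1 → ok
  c3: data parity 0, sent cp 0 → ok
  c4: data parity 0, sent cp 1 → mismatch
Exactly one row (r2) and one column (c4) fail → the flipped bit is at their intersection.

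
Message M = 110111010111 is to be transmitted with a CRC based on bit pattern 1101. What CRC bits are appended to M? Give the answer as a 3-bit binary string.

Append 3 zeros: 110111010111000. Divide by 1101 (XOR where the leading bit is 1):
  pos 0: 1101 XOR 1101 = 0000
  pos 4: 1101 XOR 1101 = 0000
  pos 9: 1110 XOR 1101 = 0011
  pos 11: 1100 XOR 1101 = 0001
Remainder (last 3 bits) = 001. This is the CRC / FCS.

001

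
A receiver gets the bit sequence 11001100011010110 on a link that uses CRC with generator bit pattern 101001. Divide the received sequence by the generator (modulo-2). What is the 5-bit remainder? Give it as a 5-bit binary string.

Modulo-2 division of 11001100011010110 by 101001:
  pos 0: 110011 XOR 101001 = 011010
  pos 1: 110100 XOR 101001 = 011101
  pos 2: 111010 XOR 101001 = 010011
  pos 3: 100110 XOR 101001 = 001111
  pos 5: 111111 XOR 101001 = 010110
  pos 6: 101100 XOR 101001 = 000101
  pos 9: 101101 XOR 101001 = 000100
Remainder = 10010 (nonzero — an error is detected).

10010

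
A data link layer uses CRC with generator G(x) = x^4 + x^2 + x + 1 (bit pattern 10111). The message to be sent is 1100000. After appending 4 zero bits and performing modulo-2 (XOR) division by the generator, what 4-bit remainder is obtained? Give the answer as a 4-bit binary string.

1100

Append 4 zeros: 11000000000. Divide by 10111 (XOR where the leading bit is 1):
  pos 0: 11000 XOR 10111 = 01111
  pos 1: 11110 XOR 10111 = 01001
  pos 2: 10010 XOR 10111 = 00101
  pos 4: 10100 XOR 10111 = 00011
Remainder (last 4 bits) = 1100. This is the CRC / FCS.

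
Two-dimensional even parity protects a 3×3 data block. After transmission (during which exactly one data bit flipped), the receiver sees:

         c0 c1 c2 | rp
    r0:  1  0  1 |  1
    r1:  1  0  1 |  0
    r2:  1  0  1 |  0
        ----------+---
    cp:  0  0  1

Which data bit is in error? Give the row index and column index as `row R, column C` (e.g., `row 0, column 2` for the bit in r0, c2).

row 0, column 0

Recompute each row's even parity and compare to rp:
  r0: data parity 0, sent rp 1 → mismatch
  r1: data parity 0, sent rp 0 → ok
  r2: data parity 0, sent rp 0 → ok
Recompute each column's even parity and compare to cp:
  c0: data parity 1, sent cp 0 → mismatch
  c1: data parity 0, sent cp 0 → ok
  c2: data parity 1, sent cp 1 → ok
Exactly one row (r0) and one column (c0) fail → the flipped bit is at their intersection.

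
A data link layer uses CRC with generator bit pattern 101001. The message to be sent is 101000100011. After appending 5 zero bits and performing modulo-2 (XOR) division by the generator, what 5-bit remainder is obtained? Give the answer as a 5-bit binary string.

Append 5 zeros: 10100010001100000. Divide by 101001 (XOR where the leading bit is 1):
  pos 0: 101000 XOR 101001 = 000001
  pos 5: 110001 XOR 101001 = 011000
  pos 6: 110001 XOR 101001 = 011000
  pos 7: 110000 XOR 101001 = 011001
  pos 8: 110010 XOR 101001 = 011011
  pos 9: 110110 XOR 101001 = 011111
  pos 10: 111110 XOR 101001 = 010111
  pos 11: 101110 XOR 101001 = 000111
Remainder (last 5 bits) = 00111. This is the CRC / FCS.

00111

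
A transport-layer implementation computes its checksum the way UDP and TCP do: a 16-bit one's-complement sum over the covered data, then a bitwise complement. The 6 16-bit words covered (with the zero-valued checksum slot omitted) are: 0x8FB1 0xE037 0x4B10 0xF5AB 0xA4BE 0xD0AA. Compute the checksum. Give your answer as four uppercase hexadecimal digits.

D9F0

One's-complement addition (fold any carry out of bit 15 back into bit 0):
  0x8FB1 + 0xE037 = 0x16FE8 → wrap carry → 0x6FE9
  0x6FE9 + 0x4B10 = 0x0BAF9
  0xBAF9 + 0xF5AB = 0x1B0A4 → wrap carry → 0xB0A5
  0xB0A5 + 0xA4BE = 0x15563 → wrap carry → 0x5564
  0x5564 + 0xD0AA = 0x1260E → wrap carry → 0x260F
One's-complement sum = 0x260F.
Checksum = ~0x260F & 0xFFFF = 0xD9F0.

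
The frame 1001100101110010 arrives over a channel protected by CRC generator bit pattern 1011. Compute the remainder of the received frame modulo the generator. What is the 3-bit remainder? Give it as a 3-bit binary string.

111

Modulo-2 division of 1001100101110010 by 1011:
  pos 0: 1001 XOR 1011 = 0010
  pos 2: 1010 XOR 1011 = 0001
  pos 5: 1010 XOR 1011 = 0001
  pos 8: 1111 XOR 1011 = 0100
  pos 9: 1000 XOR 1011 = 0011
  pos 11: 1101 XOR 1011 = 0110
  pos 12: 1100 XOR 1011 = 0111
Remainder = 111 (nonzero — an error is detected).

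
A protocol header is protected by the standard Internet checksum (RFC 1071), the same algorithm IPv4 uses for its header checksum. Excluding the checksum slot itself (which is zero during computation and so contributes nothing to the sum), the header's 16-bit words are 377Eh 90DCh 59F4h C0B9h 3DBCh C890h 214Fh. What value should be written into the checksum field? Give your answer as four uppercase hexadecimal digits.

F55A

One's-complement addition (fold any carry out of bit 15 back into bit 0):
  0x377E + 0x90DC = 0x0C85A
  0xC85A + 0x59F4 = 0x1224E → wrap carry → 0x224F
  0x224F + 0xC0B9 = 0x0E308
  0xE308 + 0x3DBC = 0x120C4 → wrap carry → 0x20C5
  0x20C5 + 0xC890 = 0x0E955
  0xE955 + 0x214F = 0x10AA4 → wrap carry → 0x0AA5
One's-complement sum = 0x0AA5.
Checksum = ~0x0AA5 & 0xFFFF = 0xF55A.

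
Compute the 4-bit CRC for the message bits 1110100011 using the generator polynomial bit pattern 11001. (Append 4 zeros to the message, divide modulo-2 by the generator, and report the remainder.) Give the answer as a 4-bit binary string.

1111

Append 4 zeros: 11101000110000. Divide by 11001 (XOR where the leading bit is 1):
  pos 0: 11101 XOR 11001 = 00100
  pos 2: 10000 XOR 11001 = 01001
  pos 3: 10010 XOR 11001 = 01011
  pos 4: 10111 XOR 11001 = 01110
  pos 5: 11101 XOR 11001 = 00100
  pos 7: 10000 XOR 11001 = 01001
  pos 8: 10010 XOR 11001 = 01011
  pos 9: 10110 XOR 11001 = 01111
Remainder (last 4 bits) = 1111. This is the CRC / FCS.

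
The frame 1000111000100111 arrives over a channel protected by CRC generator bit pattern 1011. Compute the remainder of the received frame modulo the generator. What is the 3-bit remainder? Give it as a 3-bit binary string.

011

Modulo-2 division of 1000111000100111 by 1011:
  pos 0: 1000 XOR 1011 = 0011
  pos 2: 1111 XOR 1011 = 0100
  pos 3: 1001 XOR 1011 = 0010
  pos 5: 1000 XOR 1011 = 0011
  pos 7: 1101 XOR 1011 = 0110
  pos 8: 1100 XOR 1011 = 0111
  pos 9: 1110 XOR 1011 = 0101
  pos 10: 1011 XOR 1011 = 0000
Remainder = 011 (nonzero — an error is detected).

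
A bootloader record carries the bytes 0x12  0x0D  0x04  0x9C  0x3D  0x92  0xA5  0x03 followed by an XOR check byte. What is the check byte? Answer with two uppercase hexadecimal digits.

8E

XOR the bytes together:
  start with 0x12
  0x12 ⊕ 0x0D = 0x1F
  0x1F ⊕ 0x04 = 0x1B
  0x1B ⊕ 0x9C = 0x87
  0x87 ⊕ 0x3D = 0xBA
  0xBA ⊕ 0x92 = 0x28
  0x28 ⊕ 0xA5 = 0x8D
  0x8D ⊕ 0x03 = 0x8E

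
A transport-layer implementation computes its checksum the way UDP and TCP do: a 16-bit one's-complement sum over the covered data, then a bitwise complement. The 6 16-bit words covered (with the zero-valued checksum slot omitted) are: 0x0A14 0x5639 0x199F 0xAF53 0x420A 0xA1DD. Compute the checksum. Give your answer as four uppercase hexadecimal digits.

F2D7

One's-complement addition (fold any carry out of bit 15 back into bit 0):
  0x0A14 + 0x5639 = 0x0604D
  0x604D + 0x199F = 0x079EC
  0x79EC + 0xAF53 = 0x1293F → wrap carry → 0x2940
  0x2940 + 0x420A = 0x06B4A
  0x6B4A + 0xA1DD = 0x10D27 → wrap carry → 0x0D28
One's-complement sum = 0x0D28.
Checksum = ~0x0D28 & 0xFFFF = 0xF2D7.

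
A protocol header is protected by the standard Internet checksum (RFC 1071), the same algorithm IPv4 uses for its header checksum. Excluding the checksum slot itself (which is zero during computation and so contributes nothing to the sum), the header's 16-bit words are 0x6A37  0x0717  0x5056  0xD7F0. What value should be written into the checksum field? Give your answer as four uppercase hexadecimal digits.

666A

One's-complement addition (fold any carry out of bit 15 back into bit 0):
  0x6A37 + 0x0717 = 0x0714E
  0x714E + 0x5056 = 0x0C1A4
  0xC1A4 + 0xD7F0 = 0x19994 → wrap carry → 0x9995
One's-complement sum = 0x9995.
Checksum = ~0x9995 & 0xFFFF = 0x666A.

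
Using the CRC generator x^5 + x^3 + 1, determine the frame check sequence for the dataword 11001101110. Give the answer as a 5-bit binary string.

11100

Append 5 zeros: 1100110111000000. Divide by 101001 (XOR where the leading bit is 1):
  pos 0: 110011 XOR 101001 = 011010
  pos 1: 110100 XOR 101001 = 011101
  pos 2: 111011 XOR 101001 = 010010
  pos 3: 100101 XOR 101001 = 001100
  pos 5: 110010 XOR 101001 = 011011
  pos 6: 110110 XOR 101001 = 011111
  pos 7: 111110 XOR 101001 = 010111
  pos 8: 101110 XOR 101001 = 000111
Remainder (last 5 bits) = 11100. This is the CRC / FCS.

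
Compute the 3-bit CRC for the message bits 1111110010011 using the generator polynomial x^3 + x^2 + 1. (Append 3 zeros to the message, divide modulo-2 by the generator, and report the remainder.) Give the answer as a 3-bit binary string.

111

Append 3 zeros: 1111110010011000. Divide by 1101 (XOR where the leading bit is 1):
  pos 0: 1111 XOR 1101 = 0010
  pos 2: 1011 XOR 1101 = 0110
  pos 3: 1100 XOR 1101 = 0001
  pos 6: 1010 XOR 1101 = 0111
  pos 7: 1110 XOR 1101 = 0011
  pos 9: 1111 XOR 1101 = 0010
  pos 11: 1000 XOR 1101 = 0101
  pos 12: 1010 XOR 1101 = 0111
Remainder (last 3 bits) = 111. This is the CRC / FCS.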